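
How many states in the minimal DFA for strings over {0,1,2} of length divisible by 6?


Track length mod 6: states 0..5, accept at 0
Minimal DFA: 6 states


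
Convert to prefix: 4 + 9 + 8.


left-to-right (same/higher precedence on left): tree is (+ (+ 4 9) 8)
Prefix: + + 4 9 8


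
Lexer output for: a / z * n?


Scan left to right, longest-match per lexeme
Tokens: ID(a), OP(/), ID(z), OP(*), ID(n)


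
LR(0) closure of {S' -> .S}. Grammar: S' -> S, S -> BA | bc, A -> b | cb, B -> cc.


Start: S' -> .S
For each item with dot before a nonterminal B, add B -> .γ for every B-production
Closure: [S' -> .S, S -> .BA, S -> .bc, B -> .cc]


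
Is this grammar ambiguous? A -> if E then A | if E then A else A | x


dangling else: 'if E then if E then x else x' parses two ways
Ambiguous


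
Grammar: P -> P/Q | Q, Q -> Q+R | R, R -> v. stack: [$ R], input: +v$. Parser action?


'R' (not preceded by Q+) is the handle for Q -> R
Action: reduce (Q -> R)


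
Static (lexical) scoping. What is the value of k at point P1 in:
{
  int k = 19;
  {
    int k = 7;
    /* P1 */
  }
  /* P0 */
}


k declared in the same block as P1
k = 7


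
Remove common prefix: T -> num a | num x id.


Common prefix: 'num'
Factored: T -> num T', T' -> a | x id


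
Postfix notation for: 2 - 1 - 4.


Left to right (same or higher precedence on left)
Postfix: 2 1 - 4 -


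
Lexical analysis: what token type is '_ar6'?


Pattern: letter/underscore followed by alphanumerics, not a keyword
Type: IDENTIFIER


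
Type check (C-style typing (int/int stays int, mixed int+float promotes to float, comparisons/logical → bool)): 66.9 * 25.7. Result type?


Operand types: float * float
Rule: mixed int/float promotes to float; int/int stays int
Result type: float


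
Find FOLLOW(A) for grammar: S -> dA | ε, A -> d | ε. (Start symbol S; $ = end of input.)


$ ∈ FOLLOW(S). For each A -> αBβ: add FIRST(β)\{ε} to FOLLOW(B); if β nullable, add FOLLOW(A).
FOLLOW(A) = {$}


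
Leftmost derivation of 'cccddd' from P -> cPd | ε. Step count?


Derivation: P => cPd => ccPdd => cccPddd => cccddd
Steps: 4


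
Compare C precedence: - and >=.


'-' is additive (level 9); '>=' is relational (level 7)
Higher level binds tighter
'-' has higher precedence than '>='


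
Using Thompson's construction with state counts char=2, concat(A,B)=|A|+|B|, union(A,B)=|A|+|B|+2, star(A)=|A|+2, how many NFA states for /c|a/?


Syntax tree has 2 char leaf(s), 1 union(s), 0 star(s)
chars contribute 2×2 = 4; each union adds +2; each star adds +2
Total: 4 + 2 + 0 = 6 states


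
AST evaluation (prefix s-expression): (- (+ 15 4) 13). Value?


Evaluate inner: (+ 15 4) = 19
Evaluate root: (- 19 13) = 6
Result: 6


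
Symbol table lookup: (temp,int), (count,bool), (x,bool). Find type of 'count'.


Lookup 'count' → type bool


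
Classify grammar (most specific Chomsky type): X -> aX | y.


Right-linear: every RHS is a terminal or a terminal followed by one nonterminal
Classification: Type 3 (Regular)


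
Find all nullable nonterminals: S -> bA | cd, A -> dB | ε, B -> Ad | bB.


A nonterminal is nullable iff some alternative derives ε (directly, or every symbol in it is nullable)
Nullable: {A}


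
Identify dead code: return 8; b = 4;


statement follows a return and is unreachable
Dead: 'b = 4'


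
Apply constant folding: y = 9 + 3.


9 + 3 = 12 at compile time
Optimized: y = 12


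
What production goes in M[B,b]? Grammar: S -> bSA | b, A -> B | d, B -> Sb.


For [B, b]: 'b' ∈ FIRST(Sb)
Entry: B -> Sb


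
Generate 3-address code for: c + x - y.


Break into single-operator statements:
t1 = c + x
t2 = t1 - y


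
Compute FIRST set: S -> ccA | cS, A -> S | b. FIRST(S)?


Per alternative of S: FIRST(ccA) = {c}; FIRST(cS) = {c}
FIRST(S) = {c}


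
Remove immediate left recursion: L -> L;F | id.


Left-recursive alternatives: L;F; non-recursive: id
Introduce L': L -> idL', L' -> ;FL' | ε


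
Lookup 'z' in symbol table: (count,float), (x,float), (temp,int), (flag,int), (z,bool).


Lookup 'z' → type bool


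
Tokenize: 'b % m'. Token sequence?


Scan left to right, longest-match per lexeme
Tokens: ID(b), OP(%), ID(m)


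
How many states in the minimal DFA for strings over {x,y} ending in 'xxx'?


Track the longest suffix of input matching a prefix of 'xxx': 4 classes (prefixes of length 0..3)
Minimal DFA: 4 states


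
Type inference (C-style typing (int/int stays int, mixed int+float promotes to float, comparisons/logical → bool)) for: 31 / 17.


Operand types: int / int
Rule: mixed int/float promotes to float; int/int stays int
Result type: int


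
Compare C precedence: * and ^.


'*' is multiplicative (level 10); '^' is bitwise XOR (level 4)
Higher level binds tighter
'*' has higher precedence than '^'


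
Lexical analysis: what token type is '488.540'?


Pattern: digits with a decimal point
Type: FLOAT_LITERAL


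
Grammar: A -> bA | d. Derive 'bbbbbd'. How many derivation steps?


Derivation: A => bA => bbA => bbbA => bbbbA => bbbbbA => bbbbbd
Steps: 6


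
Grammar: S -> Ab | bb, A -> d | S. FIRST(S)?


Per alternative of S: FIRST(Ab) = {b, d}; FIRST(bb) = {b}
FIRST(S) = {b, d}


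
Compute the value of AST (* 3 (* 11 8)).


Evaluate inner: (* 11 8) = 88
Evaluate root: (* 3 88) = 264
Result: 264


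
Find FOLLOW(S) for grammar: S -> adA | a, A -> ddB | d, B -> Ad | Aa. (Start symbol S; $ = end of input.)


$ ∈ FOLLOW(S). For each A -> αBβ: add FIRST(β)\{ε} to FOLLOW(B); if β nullable, add FOLLOW(A).
FOLLOW(S) = {$}


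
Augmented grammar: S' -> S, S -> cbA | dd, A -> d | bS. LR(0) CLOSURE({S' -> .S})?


Start: S' -> .S
For each item with dot before a nonterminal B, add B -> .γ for every B-production
Closure: [S' -> .S, S -> .cbA, S -> .dd]


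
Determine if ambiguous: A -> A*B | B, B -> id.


precedence layered via separate nonterminal B: deterministic
Unambiguous


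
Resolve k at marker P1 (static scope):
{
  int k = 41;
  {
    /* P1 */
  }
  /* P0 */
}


P1's block does not declare k; resolves to the enclosing declaration at depth 0
k = 41


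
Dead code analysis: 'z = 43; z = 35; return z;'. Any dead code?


first assignment to z is overwritten before any read
Dead: 'z = 43'


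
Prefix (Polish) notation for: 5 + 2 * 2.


'*' binds tighter: tree is (+ 5 (* 2 2))
Prefix: + 5 * 2 2


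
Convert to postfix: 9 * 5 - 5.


Left to right (same or higher precedence on left)
Postfix: 9 5 * 5 -


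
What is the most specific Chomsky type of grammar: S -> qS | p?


Right-linear: every RHS is a terminal or a terminal followed by one nonterminal
Classification: Type 3 (Regular)


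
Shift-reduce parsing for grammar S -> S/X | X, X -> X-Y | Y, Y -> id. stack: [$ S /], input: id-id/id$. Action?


no handle ('S/' is not any RHS); shift 'id'
Action: shift


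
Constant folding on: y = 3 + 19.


3 + 19 = 22 at compile time
Optimized: y = 22


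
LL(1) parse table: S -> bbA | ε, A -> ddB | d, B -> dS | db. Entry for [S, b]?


For [S, b]: 'b' ∈ FIRST(bbA)
Entry: S -> bbA


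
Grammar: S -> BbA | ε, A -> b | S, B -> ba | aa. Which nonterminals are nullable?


A nonterminal is nullable iff some alternative derives ε (directly, or every symbol in it is nullable)
Nullable: {A, S}


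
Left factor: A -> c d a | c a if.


Common prefix: 'c'
Factored: A -> c A', A' -> d a | a if


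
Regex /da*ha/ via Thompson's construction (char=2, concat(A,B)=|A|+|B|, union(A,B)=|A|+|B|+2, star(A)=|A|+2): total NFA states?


Syntax tree has 4 char leaf(s), 0 union(s), 1 star(s)
chars contribute 4×2 = 8; each union adds +2; each star adds +2
Total: 8 + 0 + 2 = 10 states


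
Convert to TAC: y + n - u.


Break into single-operator statements:
t1 = y + n
t2 = t1 - u


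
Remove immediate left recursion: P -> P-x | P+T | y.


Left-recursive alternatives: P-x, P+T; non-recursive: y
Introduce P': P -> yP', P' -> -xP' | +TP' | ε


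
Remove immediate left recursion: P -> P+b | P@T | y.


Left-recursive alternatives: P+b, P@T; non-recursive: y
Introduce P': P -> yP', P' -> +bP' | @TP' | ε


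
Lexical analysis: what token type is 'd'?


Pattern: letter/underscore followed by alphanumerics, not a keyword
Type: IDENTIFIER


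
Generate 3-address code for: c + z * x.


Break into single-operator statements:
t1 = z * x
t2 = c + t1


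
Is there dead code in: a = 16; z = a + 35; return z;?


a is read by z's definition; z is returned
No dead code


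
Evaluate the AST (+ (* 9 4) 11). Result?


Evaluate inner: (* 9 4) = 36
Evaluate root: (+ 36 11) = 47
Result: 47


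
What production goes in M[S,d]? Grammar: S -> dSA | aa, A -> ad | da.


For [S, d]: 'd' ∈ FIRST(dSA)
Entry: S -> dSA


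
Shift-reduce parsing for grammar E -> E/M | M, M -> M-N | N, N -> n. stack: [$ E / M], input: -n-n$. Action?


'-' can extend M; shift to build M -> M-N
Action: shift


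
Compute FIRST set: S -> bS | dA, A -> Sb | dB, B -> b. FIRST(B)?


Per alternative of B: FIRST(b) = {b}
FIRST(B) = {b}


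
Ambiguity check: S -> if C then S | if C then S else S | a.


dangling else: 'if C then if C then a else a' parses two ways
Ambiguous


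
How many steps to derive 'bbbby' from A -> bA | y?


Derivation: A => bA => bbA => bbbA => bbbbA => bbbby
Steps: 5


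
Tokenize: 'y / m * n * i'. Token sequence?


Scan left to right, longest-match per lexeme
Tokens: ID(y), OP(/), ID(m), OP(*), ID(n), OP(*), ID(i)


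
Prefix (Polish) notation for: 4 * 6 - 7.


left-to-right (same/higher precedence on left): tree is (- (* 4 6) 7)
Prefix: - * 4 6 7


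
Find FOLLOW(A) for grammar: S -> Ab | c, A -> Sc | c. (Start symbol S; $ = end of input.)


$ ∈ FOLLOW(S). For each A -> αBβ: add FIRST(β)\{ε} to FOLLOW(B); if β nullable, add FOLLOW(A).
FOLLOW(A) = {b}


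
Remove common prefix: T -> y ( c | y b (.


Common prefix: 'y'
Factored: T -> y T', T' -> ( c | b (


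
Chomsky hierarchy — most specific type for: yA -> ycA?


LHS has context (more than one symbol) and |LHS| ≤ |RHS|
Classification: Type 1 (Context-Sensitive)


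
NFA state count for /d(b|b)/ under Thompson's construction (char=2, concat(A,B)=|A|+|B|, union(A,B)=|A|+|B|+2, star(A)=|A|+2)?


Syntax tree has 3 char leaf(s), 1 union(s), 0 star(s)
chars contribute 3×2 = 6; each union adds +2; each star adds +2
Total: 6 + 2 + 0 = 8 states


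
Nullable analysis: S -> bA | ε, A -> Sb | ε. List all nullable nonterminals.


A nonterminal is nullable iff some alternative derives ε (directly, or every symbol in it is nullable)
Nullable: {A, S}


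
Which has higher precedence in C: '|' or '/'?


'/' is multiplicative (level 10); '|' is bitwise OR (level 3)
Higher level binds tighter
'/' has higher precedence than '|'


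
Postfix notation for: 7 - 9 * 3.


* has higher precedence, evaluate 9*3 first
Postfix: 7 9 3 * -


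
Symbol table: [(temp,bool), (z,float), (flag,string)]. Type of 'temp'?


Lookup 'temp' → type bool


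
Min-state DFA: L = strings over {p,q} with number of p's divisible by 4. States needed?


Track (count of p) mod 4: states 0..3, accept at 0
Minimal DFA: 4 states


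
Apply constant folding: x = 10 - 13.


10 - 13 = -3 at compile time
Optimized: x = -3


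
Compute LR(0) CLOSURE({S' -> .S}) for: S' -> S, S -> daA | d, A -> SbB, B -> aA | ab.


Start: S' -> .S
For each item with dot before a nonterminal B, add B -> .γ for every B-production
Closure: [S' -> .S, S -> .daA, S -> .d]


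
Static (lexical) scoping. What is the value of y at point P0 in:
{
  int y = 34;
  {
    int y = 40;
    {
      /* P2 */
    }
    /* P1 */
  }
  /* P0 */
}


y declared in the same block as P0
y = 34


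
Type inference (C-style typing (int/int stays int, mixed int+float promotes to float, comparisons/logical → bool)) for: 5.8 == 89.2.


Operand types: float == float
Rule: comparison yields bool
Result type: bool


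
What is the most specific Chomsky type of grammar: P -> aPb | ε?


Single nonterminal LHS, but a^n b^n is not regular
Classification: Type 2 (Context-Free)


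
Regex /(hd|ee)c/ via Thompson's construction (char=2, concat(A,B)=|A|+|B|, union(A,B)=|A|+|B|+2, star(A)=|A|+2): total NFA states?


Syntax tree has 5 char leaf(s), 1 union(s), 0 star(s)
chars contribute 5×2 = 10; each union adds +2; each star adds +2
Total: 10 + 2 + 0 = 12 states


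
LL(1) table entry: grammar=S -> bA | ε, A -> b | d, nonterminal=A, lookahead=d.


For [A, d]: 'd' ∈ FIRST(d)
Entry: A -> d


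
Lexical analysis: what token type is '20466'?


Pattern: digits only
Type: INTEGER_LITERAL


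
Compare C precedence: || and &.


'&' is bitwise AND (level 5); '||' is logical OR (level 1)
Higher level binds tighter
'&' has higher precedence than '||'


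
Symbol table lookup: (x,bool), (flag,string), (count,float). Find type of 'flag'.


Lookup 'flag' → type string


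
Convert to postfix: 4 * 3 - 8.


Left to right (same or higher precedence on left)
Postfix: 4 3 * 8 -


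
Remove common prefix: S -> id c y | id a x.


Common prefix: 'id'
Factored: S -> id S', S' -> c y | a x


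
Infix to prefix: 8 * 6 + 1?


left-to-right (same/higher precedence on left): tree is (+ (* 8 6) 1)
Prefix: + * 8 6 1


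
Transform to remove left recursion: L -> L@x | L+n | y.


Left-recursive alternatives: L@x, L+n; non-recursive: y
Introduce L': L -> yL', L' -> @xL' | +nL' | ε


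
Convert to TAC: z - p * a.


Break into single-operator statements:
t1 = p * a
t2 = z - t1


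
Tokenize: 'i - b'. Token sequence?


Scan left to right, longest-match per lexeme
Tokens: ID(i), OP(-), ID(b)


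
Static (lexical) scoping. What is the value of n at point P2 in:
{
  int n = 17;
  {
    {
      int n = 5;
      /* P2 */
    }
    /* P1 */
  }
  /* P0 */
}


n declared in the same block as P2
n = 5


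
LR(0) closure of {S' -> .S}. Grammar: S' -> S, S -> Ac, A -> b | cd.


Start: S' -> .S
For each item with dot before a nonterminal B, add B -> .γ for every B-production
Closure: [S' -> .S, S -> .Ac, A -> .b, A -> .cd]


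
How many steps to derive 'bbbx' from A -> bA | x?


Derivation: A => bA => bbA => bbbA => bbbx
Steps: 4


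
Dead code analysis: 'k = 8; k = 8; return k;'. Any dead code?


first assignment to k is overwritten before any read
Dead: 'k = 8'


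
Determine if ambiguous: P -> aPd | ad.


balanced a^n…d^n: each string has a unique parse
Unambiguous


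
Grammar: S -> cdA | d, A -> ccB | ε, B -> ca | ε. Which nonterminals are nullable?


A nonterminal is nullable iff some alternative derives ε (directly, or every symbol in it is nullable)
Nullable: {A, B}


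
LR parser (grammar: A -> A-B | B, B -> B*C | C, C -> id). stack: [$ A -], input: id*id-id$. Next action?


no handle ('A-' is not any RHS); shift 'id'
Action: shift


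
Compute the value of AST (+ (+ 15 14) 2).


Evaluate inner: (+ 15 14) = 29
Evaluate root: (+ 29 2) = 31
Result: 31


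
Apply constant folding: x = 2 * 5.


2 * 5 = 10 at compile time
Optimized: x = 10


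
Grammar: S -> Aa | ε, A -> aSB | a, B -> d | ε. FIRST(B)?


Per alternative of B: FIRST(d) = {d}; FIRST(ε) = {ε}
FIRST(B) = {d, ε}


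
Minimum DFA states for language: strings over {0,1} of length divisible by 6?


Track length mod 6: states 0..5, accept at 0
Minimal DFA: 6 states


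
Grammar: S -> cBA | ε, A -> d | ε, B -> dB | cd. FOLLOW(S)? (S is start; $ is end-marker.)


$ ∈ FOLLOW(S). For each A -> αBβ: add FIRST(β)\{ε} to FOLLOW(B); if β nullable, add FOLLOW(A).
FOLLOW(S) = {$}


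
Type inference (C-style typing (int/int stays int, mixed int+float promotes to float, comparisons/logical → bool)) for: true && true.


Operand types: bool && bool
Rule: logical operators take bool operands and yield bool
Result type: bool


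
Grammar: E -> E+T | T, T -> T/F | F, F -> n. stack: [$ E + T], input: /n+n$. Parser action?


'/' can extend T; shift to build T -> T/F
Action: shift


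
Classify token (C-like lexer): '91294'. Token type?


Pattern: digits only
Type: INTEGER_LITERAL


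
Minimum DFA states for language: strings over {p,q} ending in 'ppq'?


Track the longest suffix of input matching a prefix of 'ppq': 4 classes (prefixes of length 0..3)
Minimal DFA: 4 states


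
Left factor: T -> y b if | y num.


Common prefix: 'y'
Factored: T -> y T', T' -> b if | num


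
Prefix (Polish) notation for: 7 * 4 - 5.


left-to-right (same/higher precedence on left): tree is (- (* 7 4) 5)
Prefix: - * 7 4 5


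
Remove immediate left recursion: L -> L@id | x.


Left-recursive alternatives: L@id; non-recursive: x
Introduce L': L -> xL', L' -> @idL' | ε


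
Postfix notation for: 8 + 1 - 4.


Left to right (same or higher precedence on left)
Postfix: 8 1 + 4 -


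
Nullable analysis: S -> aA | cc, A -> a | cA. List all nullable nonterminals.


A nonterminal is nullable iff some alternative derives ε (directly, or every symbol in it is nullable)
Nullable: {}


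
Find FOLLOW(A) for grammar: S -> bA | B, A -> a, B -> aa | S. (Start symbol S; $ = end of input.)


$ ∈ FOLLOW(S). For each A -> αBβ: add FIRST(β)\{ε} to FOLLOW(B); if β nullable, add FOLLOW(A).
FOLLOW(A) = {$}


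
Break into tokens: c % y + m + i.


Scan left to right, longest-match per lexeme
Tokens: ID(c), OP(%), ID(y), OP(+), ID(m), OP(+), ID(i)


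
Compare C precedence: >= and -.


'-' is additive (level 9); '>=' is relational (level 7)
Higher level binds tighter
'-' has higher precedence than '>='


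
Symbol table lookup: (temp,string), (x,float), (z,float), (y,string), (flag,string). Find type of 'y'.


Lookup 'y' → type string


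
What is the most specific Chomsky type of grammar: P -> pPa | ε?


Single nonterminal LHS, but p^n a^n is not regular
Classification: Type 2 (Context-Free)


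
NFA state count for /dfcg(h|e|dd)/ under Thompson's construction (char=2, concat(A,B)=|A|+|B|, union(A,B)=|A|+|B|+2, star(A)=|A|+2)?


Syntax tree has 8 char leaf(s), 2 union(s), 0 star(s)
chars contribute 8×2 = 16; each union adds +2; each star adds +2
Total: 16 + 4 + 0 = 20 states


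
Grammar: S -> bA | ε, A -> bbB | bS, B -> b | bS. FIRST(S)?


Per alternative of S: FIRST(bA) = {b}; FIRST(ε) = {ε}
FIRST(S) = {b, ε}


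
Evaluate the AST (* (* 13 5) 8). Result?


Evaluate inner: (* 13 5) = 65
Evaluate root: (* 65 8) = 520
Result: 520


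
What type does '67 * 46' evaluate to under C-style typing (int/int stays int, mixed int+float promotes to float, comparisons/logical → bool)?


Operand types: int * int
Rule: mixed int/float promotes to float; int/int stays int
Result type: int


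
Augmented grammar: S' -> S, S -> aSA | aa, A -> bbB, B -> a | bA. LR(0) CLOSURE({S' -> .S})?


Start: S' -> .S
For each item with dot before a nonterminal B, add B -> .γ for every B-production
Closure: [S' -> .S, S -> .aSA, S -> .aa]


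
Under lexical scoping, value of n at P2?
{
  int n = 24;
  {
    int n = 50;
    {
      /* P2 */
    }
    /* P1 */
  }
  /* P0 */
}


P2's block does not declare n; resolves to the enclosing declaration at depth 1
n = 50


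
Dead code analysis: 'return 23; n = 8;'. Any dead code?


statement follows a return and is unreachable
Dead: 'n = 8'


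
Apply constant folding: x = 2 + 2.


2 + 2 = 4 at compile time
Optimized: x = 4


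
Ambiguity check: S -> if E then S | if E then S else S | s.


dangling else: 'if E then if E then s else s' parses two ways
Ambiguous


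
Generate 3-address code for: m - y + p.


Break into single-operator statements:
t1 = m - y
t2 = t1 + p


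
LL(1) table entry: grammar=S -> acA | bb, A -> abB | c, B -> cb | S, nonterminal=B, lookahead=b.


For [B, b]: 'b' ∈ FIRST(S)
Entry: B -> S


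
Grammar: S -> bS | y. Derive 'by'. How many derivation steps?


Derivation: S => bS => by
Steps: 2


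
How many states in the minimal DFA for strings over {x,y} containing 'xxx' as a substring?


KMP-style automaton: 3 progress states + 1 absorbing accept = 4
Minimal DFA: 4 states


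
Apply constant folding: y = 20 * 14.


20 * 14 = 280 at compile time
Optimized: y = 280


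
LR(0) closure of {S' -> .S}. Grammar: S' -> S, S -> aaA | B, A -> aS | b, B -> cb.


Start: S' -> .S
For each item with dot before a nonterminal B, add B -> .γ for every B-production
Closure: [S' -> .S, S -> .aaA, S -> .B, B -> .cb]


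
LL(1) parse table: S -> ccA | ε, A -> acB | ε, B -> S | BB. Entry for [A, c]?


For [A, c]: ε is nullable and 'c' ∈ FOLLOW(A)
Entry: A -> ε


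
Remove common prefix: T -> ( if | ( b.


Common prefix: '('
Factored: T -> ( T', T' -> if | b


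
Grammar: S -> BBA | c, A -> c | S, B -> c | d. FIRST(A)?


Per alternative of A: FIRST(c) = {c}; FIRST(S) = {c, d}
FIRST(A) = {c, d}


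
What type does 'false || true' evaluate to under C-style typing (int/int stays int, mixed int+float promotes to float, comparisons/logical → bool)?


Operand types: bool || bool
Rule: logical operators take bool operands and yield bool
Result type: bool


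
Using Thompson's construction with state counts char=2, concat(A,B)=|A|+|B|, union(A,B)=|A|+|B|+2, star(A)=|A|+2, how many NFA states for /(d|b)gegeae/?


Syntax tree has 8 char leaf(s), 1 union(s), 0 star(s)
chars contribute 8×2 = 16; each union adds +2; each star adds +2
Total: 16 + 2 + 0 = 18 states


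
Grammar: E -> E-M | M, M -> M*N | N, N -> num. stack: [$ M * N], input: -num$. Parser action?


handle 'M*N' on top
Action: reduce (M -> M*N)


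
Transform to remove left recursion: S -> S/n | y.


Left-recursive alternatives: S/n; non-recursive: y
Introduce S': S -> yS', S' -> /nS' | ε


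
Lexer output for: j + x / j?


Scan left to right, longest-match per lexeme
Tokens: ID(j), OP(+), ID(x), OP(/), ID(j)


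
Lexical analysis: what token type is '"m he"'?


Pattern: double-quoted sequence
Type: STRING_LITERAL


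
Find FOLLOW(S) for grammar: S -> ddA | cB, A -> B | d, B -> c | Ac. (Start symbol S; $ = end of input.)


$ ∈ FOLLOW(S). For each A -> αBβ: add FIRST(β)\{ε} to FOLLOW(B); if β nullable, add FOLLOW(A).
FOLLOW(S) = {$}


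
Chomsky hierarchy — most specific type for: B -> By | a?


Left-linear: every RHS is a terminal or one nonterminal followed by a terminal
Classification: Type 3 (Regular)


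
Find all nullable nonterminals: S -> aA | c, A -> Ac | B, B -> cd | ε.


A nonterminal is nullable iff some alternative derives ε (directly, or every symbol in it is nullable)
Nullable: {A, B}


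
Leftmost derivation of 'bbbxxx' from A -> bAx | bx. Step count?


Derivation: A => bAx => bbAxx => bbbxxx
Steps: 3


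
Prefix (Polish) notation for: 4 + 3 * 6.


'*' binds tighter: tree is (+ 4 (* 3 6))
Prefix: + 4 * 3 6


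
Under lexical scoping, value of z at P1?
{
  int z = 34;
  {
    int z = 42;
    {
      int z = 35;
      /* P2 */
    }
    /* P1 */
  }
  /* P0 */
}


z declared in the same block as P1
z = 42


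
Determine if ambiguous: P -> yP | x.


right-linear, alternatives start with distinct terminals 'y' vs 'x': unique leftmost derivation
Unambiguous


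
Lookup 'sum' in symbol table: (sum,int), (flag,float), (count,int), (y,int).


Lookup 'sum' → type int


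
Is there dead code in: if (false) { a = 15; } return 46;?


condition is constant false, so the whole block is unreachable
Dead: 'if (false) { a = 15; }'


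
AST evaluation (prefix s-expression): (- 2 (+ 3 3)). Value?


Evaluate inner: (+ 3 3) = 6
Evaluate root: (- 2 6) = -4
Result: -4


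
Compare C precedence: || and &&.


'&&' is logical AND (level 2); '||' is logical OR (level 1)
Higher level binds tighter
'&&' has higher precedence than '||'


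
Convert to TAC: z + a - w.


Break into single-operator statements:
t1 = z + a
t2 = t1 - w


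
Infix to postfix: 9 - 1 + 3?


Left to right (same or higher precedence on left)
Postfix: 9 1 - 3 +


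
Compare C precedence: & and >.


'>' is relational (level 7); '&' is bitwise AND (level 5)
Higher level binds tighter
'>' has higher precedence than '&'


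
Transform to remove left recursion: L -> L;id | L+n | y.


Left-recursive alternatives: L;id, L+n; non-recursive: y
Introduce L': L -> yL', L' -> ;idL' | +nL' | ε


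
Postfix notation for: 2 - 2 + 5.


Left to right (same or higher precedence on left)
Postfix: 2 2 - 5 +


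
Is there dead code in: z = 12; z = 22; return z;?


first assignment to z is overwritten before any read
Dead: 'z = 12'


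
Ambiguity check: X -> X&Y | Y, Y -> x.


precedence layered via separate nonterminal Y: deterministic
Unambiguous


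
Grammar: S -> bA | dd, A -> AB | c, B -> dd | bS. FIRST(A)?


Per alternative of A: FIRST(AB) = {c}; FIRST(c) = {c}
FIRST(A) = {c}


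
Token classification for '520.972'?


Pattern: digits with a decimal point
Type: FLOAT_LITERAL


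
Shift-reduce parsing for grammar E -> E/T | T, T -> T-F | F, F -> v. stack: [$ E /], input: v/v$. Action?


no handle ('E/' is not any RHS); shift 'v'
Action: shift


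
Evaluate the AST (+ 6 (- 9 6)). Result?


Evaluate inner: (- 9 6) = 3
Evaluate root: (+ 6 3) = 9
Result: 9


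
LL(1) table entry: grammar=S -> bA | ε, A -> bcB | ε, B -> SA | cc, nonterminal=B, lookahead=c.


For [B, c]: 'c' ∈ FIRST(cc)
Entry: B -> cc


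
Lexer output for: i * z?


Scan left to right, longest-match per lexeme
Tokens: ID(i), OP(*), ID(z)


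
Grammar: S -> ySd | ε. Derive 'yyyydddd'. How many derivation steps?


Derivation: S => ySd => yySdd => yyySddd => yyyySdddd => yyyydddd
Steps: 5


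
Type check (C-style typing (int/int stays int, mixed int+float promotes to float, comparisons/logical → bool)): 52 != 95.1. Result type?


Operand types: int != float
Rule: comparison yields bool
Result type: bool


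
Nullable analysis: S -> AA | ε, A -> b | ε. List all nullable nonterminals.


A nonterminal is nullable iff some alternative derives ε (directly, or every symbol in it is nullable)
Nullable: {A, S}


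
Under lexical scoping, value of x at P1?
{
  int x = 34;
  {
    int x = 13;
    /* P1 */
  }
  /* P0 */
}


x declared in the same block as P1
x = 13


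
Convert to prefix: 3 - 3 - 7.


left-to-right (same/higher precedence on left): tree is (- (- 3 3) 7)
Prefix: - - 3 3 7


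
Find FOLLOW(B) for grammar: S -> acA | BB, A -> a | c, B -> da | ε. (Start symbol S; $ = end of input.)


$ ∈ FOLLOW(S). For each A -> αBβ: add FIRST(β)\{ε} to FOLLOW(B); if β nullable, add FOLLOW(A).
FOLLOW(B) = {$, d}


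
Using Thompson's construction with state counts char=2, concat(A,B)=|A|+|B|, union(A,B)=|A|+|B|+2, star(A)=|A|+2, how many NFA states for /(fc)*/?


Syntax tree has 2 char leaf(s), 0 union(s), 1 star(s)
chars contribute 2×2 = 4; each union adds +2; each star adds +2
Total: 4 + 0 + 2 = 6 states


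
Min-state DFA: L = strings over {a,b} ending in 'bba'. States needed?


Track the longest suffix of input matching a prefix of 'bba': 4 classes (prefixes of length 0..3)
Minimal DFA: 4 states


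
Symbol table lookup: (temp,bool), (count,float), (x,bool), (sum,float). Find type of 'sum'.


Lookup 'sum' → type float


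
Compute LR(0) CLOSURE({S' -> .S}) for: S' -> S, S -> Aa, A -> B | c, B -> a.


Start: S' -> .S
For each item with dot before a nonterminal B, add B -> .γ for every B-production
Closure: [S' -> .S, S -> .Aa, A -> .B, A -> .c, B -> .a]


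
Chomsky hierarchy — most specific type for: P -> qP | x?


Right-linear: every RHS is a terminal or a terminal followed by one nonterminal
Classification: Type 3 (Regular)


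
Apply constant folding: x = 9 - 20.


9 - 20 = -11 at compile time
Optimized: x = -11


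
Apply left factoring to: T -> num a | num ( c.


Common prefix: 'num'
Factored: T -> num T', T' -> a | ( c


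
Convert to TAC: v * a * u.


Break into single-operator statements:
t1 = v * a
t2 = t1 * u


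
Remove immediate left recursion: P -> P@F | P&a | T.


Left-recursive alternatives: P@F, P&a; non-recursive: T
Introduce P': P -> TP', P' -> @FP' | &aP' | ε


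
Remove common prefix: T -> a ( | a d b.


Common prefix: 'a'
Factored: T -> a T', T' -> ( | d b


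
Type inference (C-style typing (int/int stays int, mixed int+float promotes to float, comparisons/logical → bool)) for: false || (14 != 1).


Operand types: bool || bool
Rule: logical operators take bool operands and yield bool
Result type: bool


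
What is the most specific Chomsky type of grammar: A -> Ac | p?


Left-linear: every RHS is a terminal or one nonterminal followed by a terminal
Classification: Type 3 (Regular)


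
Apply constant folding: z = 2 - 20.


2 - 20 = -18 at compile time
Optimized: z = -18


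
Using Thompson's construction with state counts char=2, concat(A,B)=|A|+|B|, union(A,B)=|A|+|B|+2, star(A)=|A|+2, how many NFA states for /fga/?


Syntax tree has 3 char leaf(s), 0 union(s), 0 star(s)
chars contribute 3×2 = 6; each union adds +2; each star adds +2
Total: 6 + 0 + 0 = 6 states


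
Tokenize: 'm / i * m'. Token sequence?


Scan left to right, longest-match per lexeme
Tokens: ID(m), OP(/), ID(i), OP(*), ID(m)


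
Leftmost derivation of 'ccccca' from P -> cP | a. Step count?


Derivation: P => cP => ccP => cccP => ccccP => cccccP => ccccca
Steps: 6


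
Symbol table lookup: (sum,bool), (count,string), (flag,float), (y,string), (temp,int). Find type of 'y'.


Lookup 'y' → type string


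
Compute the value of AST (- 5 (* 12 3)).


Evaluate inner: (* 12 3) = 36
Evaluate root: (- 5 36) = -31
Result: -31


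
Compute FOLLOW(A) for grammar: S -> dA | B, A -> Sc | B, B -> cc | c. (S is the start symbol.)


$ ∈ FOLLOW(S). For each A -> αBβ: add FIRST(β)\{ε} to FOLLOW(B); if β nullable, add FOLLOW(A).
FOLLOW(A) = {$, c}


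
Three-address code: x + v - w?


Break into single-operator statements:
t1 = x + v
t2 = t1 - w


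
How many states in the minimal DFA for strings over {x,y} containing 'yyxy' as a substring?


KMP-style automaton: 4 progress states + 1 absorbing accept = 5
Minimal DFA: 5 states


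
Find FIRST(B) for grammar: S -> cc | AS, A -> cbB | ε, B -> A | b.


Per alternative of B: FIRST(A) = {c, ε}; FIRST(b) = {b}
FIRST(B) = {b, c, ε}


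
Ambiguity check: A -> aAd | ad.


balanced a^n…d^n: each string has a unique parse
Unambiguous


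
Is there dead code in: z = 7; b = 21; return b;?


z is assigned but never read
Dead: 'z = 7'


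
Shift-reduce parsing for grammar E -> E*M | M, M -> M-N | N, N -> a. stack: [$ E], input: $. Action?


start symbol E on stack, input exhausted
Action: accept


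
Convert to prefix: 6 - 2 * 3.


'*' binds tighter: tree is (- 6 (* 2 3))
Prefix: - 6 * 2 3


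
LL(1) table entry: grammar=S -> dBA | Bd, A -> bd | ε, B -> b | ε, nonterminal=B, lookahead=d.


For [B, d]: ε is nullable and 'd' ∈ FOLLOW(B)
Entry: B -> ε


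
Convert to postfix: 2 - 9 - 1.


Left to right (same or higher precedence on left)
Postfix: 2 9 - 1 -


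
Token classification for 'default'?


Pattern: reserved word
Type: KEYWORD


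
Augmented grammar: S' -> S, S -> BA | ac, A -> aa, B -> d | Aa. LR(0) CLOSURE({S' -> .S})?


Start: S' -> .S
For each item with dot before a nonterminal B, add B -> .γ for every B-production
Closure: [S' -> .S, S -> .BA, S -> .ac, B -> .d, B -> .Aa, A -> .aa]


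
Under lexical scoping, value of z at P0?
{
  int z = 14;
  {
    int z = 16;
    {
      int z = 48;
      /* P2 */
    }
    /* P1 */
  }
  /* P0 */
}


z declared in the same block as P0
z = 14


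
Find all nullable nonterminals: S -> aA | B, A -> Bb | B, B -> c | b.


A nonterminal is nullable iff some alternative derives ε (directly, or every symbol in it is nullable)
Nullable: {}


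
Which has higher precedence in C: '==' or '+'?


'+' is additive (level 9); '==' is equality (level 6)
Higher level binds tighter
'+' has higher precedence than '=='


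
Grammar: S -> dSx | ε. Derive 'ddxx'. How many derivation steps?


Derivation: S => dSx => ddSxx => ddxx
Steps: 3


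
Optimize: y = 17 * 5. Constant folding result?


17 * 5 = 85 at compile time
Optimized: y = 85


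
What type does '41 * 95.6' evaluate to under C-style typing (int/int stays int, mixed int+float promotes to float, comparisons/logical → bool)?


Operand types: int * float
Rule: mixed int/float promotes to float; int/int stays int
Result type: float


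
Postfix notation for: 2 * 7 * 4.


Left to right (same or higher precedence on left)
Postfix: 2 7 * 4 *


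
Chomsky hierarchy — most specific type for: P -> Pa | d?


Left-linear: every RHS is a terminal or one nonterminal followed by a terminal
Classification: Type 3 (Regular)


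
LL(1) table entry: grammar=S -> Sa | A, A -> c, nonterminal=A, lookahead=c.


For [A, c]: 'c' ∈ FIRST(c)
Entry: A -> c


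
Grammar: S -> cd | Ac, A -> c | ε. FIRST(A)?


Per alternative of A: FIRST(c) = {c}; FIRST(ε) = {ε}
FIRST(A) = {c, ε}


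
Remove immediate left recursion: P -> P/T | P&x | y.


Left-recursive alternatives: P/T, P&x; non-recursive: y
Introduce P': P -> yP', P' -> /TP' | &xP' | ε


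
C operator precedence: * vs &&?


'*' is multiplicative (level 10); '&&' is logical AND (level 2)
Higher level binds tighter
'*' has higher precedence than '&&'


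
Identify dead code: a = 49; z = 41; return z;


a is assigned but never read
Dead: 'a = 49'


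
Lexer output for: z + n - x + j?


Scan left to right, longest-match per lexeme
Tokens: ID(z), OP(+), ID(n), OP(-), ID(x), OP(+), ID(j)


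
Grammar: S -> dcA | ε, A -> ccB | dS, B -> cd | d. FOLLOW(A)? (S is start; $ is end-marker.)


$ ∈ FOLLOW(S). For each A -> αBβ: add FIRST(β)\{ε} to FOLLOW(B); if β nullable, add FOLLOW(A).
FOLLOW(A) = {$}


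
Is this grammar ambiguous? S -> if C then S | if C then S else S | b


dangling else: 'if C then if C then b else b' parses two ways
Ambiguous


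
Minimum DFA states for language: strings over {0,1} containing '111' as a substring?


KMP-style automaton: 3 progress states + 1 absorbing accept = 4
Minimal DFA: 4 states


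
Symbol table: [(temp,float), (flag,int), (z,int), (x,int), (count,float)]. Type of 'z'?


Lookup 'z' → type int


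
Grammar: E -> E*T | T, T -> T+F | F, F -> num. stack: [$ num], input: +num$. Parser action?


'num' on top is the handle for F -> num
Action: reduce (F -> num)


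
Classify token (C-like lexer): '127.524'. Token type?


Pattern: digits with a decimal point
Type: FLOAT_LITERAL


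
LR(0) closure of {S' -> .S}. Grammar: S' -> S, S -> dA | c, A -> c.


Start: S' -> .S
For each item with dot before a nonterminal B, add B -> .γ for every B-production
Closure: [S' -> .S, S -> .dA, S -> .c]


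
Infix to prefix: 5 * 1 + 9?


left-to-right (same/higher precedence on left): tree is (+ (* 5 1) 9)
Prefix: + * 5 1 9


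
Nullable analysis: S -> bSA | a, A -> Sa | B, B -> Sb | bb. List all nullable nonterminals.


A nonterminal is nullable iff some alternative derives ε (directly, or every symbol in it is nullable)
Nullable: {}


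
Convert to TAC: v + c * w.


Break into single-operator statements:
t1 = c * w
t2 = v + t1


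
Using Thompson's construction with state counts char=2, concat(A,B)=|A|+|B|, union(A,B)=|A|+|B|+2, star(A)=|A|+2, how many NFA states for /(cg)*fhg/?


Syntax tree has 5 char leaf(s), 0 union(s), 1 star(s)
chars contribute 5×2 = 10; each union adds +2; each star adds +2
Total: 10 + 0 + 2 = 12 states


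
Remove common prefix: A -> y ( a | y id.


Common prefix: 'y'
Factored: A -> y A', A' -> ( a | id


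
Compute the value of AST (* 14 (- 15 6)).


Evaluate inner: (- 15 6) = 9
Evaluate root: (* 14 9) = 126
Result: 126


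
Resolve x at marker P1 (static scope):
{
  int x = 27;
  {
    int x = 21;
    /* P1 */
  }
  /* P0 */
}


x declared in the same block as P1
x = 21


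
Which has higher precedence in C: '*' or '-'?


'*' is multiplicative (level 10); '-' is additive (level 9)
Higher level binds tighter
'*' has higher precedence than '-'


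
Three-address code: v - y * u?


Break into single-operator statements:
t1 = y * u
t2 = v - t1


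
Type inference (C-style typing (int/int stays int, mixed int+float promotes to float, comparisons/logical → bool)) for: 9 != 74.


Operand types: int != int
Rule: comparison yields bool
Result type: bool


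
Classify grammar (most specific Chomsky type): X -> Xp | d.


Left-linear: every RHS is a terminal or one nonterminal followed by a terminal
Classification: Type 3 (Regular)


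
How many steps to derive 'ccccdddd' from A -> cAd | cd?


Derivation: A => cAd => ccAdd => cccAddd => ccccdddd
Steps: 4


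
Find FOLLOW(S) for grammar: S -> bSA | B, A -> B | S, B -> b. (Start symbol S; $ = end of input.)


$ ∈ FOLLOW(S). For each A -> αBβ: add FIRST(β)\{ε} to FOLLOW(B); if β nullable, add FOLLOW(A).
FOLLOW(S) = {$, b}


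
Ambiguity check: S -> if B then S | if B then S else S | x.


dangling else: 'if B then if B then x else x' parses two ways
Ambiguous


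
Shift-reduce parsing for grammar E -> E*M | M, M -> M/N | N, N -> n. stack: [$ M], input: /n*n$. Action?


shift '/' to continue M -> M/N
Action: shift


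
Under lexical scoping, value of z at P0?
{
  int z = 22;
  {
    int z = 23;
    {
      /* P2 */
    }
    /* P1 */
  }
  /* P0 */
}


z declared in the same block as P0
z = 22


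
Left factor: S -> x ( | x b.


Common prefix: 'x'
Factored: S -> x S', S' -> ( | b


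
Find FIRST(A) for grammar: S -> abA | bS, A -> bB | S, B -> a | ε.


Per alternative of A: FIRST(bB) = {b}; FIRST(S) = {a, b}
FIRST(A) = {a, b}


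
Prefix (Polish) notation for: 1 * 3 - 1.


left-to-right (same/higher precedence on left): tree is (- (* 1 3) 1)
Prefix: - * 1 3 1


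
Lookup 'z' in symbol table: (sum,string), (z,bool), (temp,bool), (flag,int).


Lookup 'z' → type bool


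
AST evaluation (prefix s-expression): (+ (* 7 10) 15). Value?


Evaluate inner: (* 7 10) = 70
Evaluate root: (+ 70 15) = 85
Result: 85


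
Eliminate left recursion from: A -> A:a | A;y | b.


Left-recursive alternatives: A:a, A;y; non-recursive: b
Introduce A': A -> bA', A' -> :aA' | ;yA' | ε


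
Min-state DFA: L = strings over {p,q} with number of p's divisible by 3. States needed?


Track (count of p) mod 3: states 0..2, accept at 0
Minimal DFA: 3 states


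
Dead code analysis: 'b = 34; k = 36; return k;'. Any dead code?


b is assigned but never read
Dead: 'b = 34'


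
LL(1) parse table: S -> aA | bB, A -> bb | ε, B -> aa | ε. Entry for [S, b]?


For [S, b]: 'b' ∈ FIRST(bB)
Entry: S -> bB


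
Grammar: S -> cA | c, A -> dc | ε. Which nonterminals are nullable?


A nonterminal is nullable iff some alternative derives ε (directly, or every symbol in it is nullable)
Nullable: {A}
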